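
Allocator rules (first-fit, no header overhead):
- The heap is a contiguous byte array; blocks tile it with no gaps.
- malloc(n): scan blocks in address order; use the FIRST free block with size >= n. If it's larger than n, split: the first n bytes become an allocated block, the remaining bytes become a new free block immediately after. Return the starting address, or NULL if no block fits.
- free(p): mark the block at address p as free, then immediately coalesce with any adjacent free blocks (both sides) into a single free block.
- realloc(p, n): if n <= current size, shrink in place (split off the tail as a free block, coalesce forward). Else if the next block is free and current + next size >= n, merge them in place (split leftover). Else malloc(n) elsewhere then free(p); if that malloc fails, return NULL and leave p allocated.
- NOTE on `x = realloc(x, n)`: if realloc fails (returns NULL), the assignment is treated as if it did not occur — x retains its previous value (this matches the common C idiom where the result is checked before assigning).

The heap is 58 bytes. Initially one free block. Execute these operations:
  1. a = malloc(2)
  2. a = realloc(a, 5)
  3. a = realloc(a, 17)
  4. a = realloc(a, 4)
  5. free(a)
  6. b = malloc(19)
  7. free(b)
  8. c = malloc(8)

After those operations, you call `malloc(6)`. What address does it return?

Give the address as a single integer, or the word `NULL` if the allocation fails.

Answer: 8

Derivation:
Op 1: a = malloc(2) -> a = 0; heap: [0-1 ALLOC][2-57 FREE]
Op 2: a = realloc(a, 5) -> a = 0; heap: [0-4 ALLOC][5-57 FREE]
Op 3: a = realloc(a, 17) -> a = 0; heap: [0-16 ALLOC][17-57 FREE]
Op 4: a = realloc(a, 4) -> a = 0; heap: [0-3 ALLOC][4-57 FREE]
Op 5: free(a) -> (freed a); heap: [0-57 FREE]
Op 6: b = malloc(19) -> b = 0; heap: [0-18 ALLOC][19-57 FREE]
Op 7: free(b) -> (freed b); heap: [0-57 FREE]
Op 8: c = malloc(8) -> c = 0; heap: [0-7 ALLOC][8-57 FREE]
malloc(6): first-fit scan over [0-7 ALLOC][8-57 FREE] -> 8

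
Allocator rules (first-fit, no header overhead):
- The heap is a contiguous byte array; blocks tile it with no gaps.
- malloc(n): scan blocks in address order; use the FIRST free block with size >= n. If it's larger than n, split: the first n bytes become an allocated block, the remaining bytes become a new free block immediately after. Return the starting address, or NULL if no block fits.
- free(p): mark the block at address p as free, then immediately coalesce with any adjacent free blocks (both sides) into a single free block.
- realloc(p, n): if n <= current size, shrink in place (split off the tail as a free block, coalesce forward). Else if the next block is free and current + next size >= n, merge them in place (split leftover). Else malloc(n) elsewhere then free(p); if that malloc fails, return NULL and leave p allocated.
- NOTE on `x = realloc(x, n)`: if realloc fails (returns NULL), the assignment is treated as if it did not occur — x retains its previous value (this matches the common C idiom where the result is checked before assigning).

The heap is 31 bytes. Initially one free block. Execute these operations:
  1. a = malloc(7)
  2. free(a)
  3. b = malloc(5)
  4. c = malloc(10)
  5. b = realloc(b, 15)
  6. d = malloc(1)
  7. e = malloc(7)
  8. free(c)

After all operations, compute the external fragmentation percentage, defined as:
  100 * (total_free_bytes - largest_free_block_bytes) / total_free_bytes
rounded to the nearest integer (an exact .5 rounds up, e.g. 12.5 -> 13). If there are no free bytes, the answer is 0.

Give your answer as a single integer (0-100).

Op 1: a = malloc(7) -> a = 0; heap: [0-6 ALLOC][7-30 FREE]
Op 2: free(a) -> (freed a); heap: [0-30 FREE]
Op 3: b = malloc(5) -> b = 0; heap: [0-4 ALLOC][5-30 FREE]
Op 4: c = malloc(10) -> c = 5; heap: [0-4 ALLOC][5-14 ALLOC][15-30 FREE]
Op 5: b = realloc(b, 15) -> b = 15; heap: [0-4 FREE][5-14 ALLOC][15-29 ALLOC][30-30 FREE]
Op 6: d = malloc(1) -> d = 0; heap: [0-0 ALLOC][1-4 FREE][5-14 ALLOC][15-29 ALLOC][30-30 FREE]
Op 7: e = malloc(7) -> e = NULL; heap: [0-0 ALLOC][1-4 FREE][5-14 ALLOC][15-29 ALLOC][30-30 FREE]
Op 8: free(c) -> (freed c); heap: [0-0 ALLOC][1-14 FREE][15-29 ALLOC][30-30 FREE]
Free blocks: [14 1] total_free=15 largest=14 -> 100*(15-14)/15 = 100/15 ≈ 6.667 -> rounds to 7

Answer: 7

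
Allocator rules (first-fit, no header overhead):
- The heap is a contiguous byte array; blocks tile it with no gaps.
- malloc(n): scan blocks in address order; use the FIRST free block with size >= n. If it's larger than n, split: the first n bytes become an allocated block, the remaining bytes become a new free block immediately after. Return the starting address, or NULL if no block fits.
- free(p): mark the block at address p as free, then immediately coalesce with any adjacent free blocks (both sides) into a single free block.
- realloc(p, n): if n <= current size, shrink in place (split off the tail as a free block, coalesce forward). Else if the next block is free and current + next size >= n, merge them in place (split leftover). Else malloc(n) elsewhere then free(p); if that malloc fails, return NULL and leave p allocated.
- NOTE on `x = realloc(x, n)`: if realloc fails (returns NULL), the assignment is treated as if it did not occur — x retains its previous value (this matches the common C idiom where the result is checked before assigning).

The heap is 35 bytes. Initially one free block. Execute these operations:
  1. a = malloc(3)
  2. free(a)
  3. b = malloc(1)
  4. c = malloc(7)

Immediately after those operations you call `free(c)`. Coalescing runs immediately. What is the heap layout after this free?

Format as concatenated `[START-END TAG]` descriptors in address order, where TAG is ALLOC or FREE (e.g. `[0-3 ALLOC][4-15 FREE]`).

Answer: [0-0 ALLOC][1-34 FREE]

Derivation:
Op 1: a = malloc(3) -> a = 0; heap: [0-2 ALLOC][3-34 FREE]
Op 2: free(a) -> (freed a); heap: [0-34 FREE]
Op 3: b = malloc(1) -> b = 0; heap: [0-0 ALLOC][1-34 FREE]
Op 4: c = malloc(7) -> c = 1; heap: [0-0 ALLOC][1-7 ALLOC][8-34 FREE]
free(c): c = 1 -> block [1-7 ALLOC]; mark free, coalesce with adjacent free neighbors -> [0-0 ALLOC][1-34 FREE]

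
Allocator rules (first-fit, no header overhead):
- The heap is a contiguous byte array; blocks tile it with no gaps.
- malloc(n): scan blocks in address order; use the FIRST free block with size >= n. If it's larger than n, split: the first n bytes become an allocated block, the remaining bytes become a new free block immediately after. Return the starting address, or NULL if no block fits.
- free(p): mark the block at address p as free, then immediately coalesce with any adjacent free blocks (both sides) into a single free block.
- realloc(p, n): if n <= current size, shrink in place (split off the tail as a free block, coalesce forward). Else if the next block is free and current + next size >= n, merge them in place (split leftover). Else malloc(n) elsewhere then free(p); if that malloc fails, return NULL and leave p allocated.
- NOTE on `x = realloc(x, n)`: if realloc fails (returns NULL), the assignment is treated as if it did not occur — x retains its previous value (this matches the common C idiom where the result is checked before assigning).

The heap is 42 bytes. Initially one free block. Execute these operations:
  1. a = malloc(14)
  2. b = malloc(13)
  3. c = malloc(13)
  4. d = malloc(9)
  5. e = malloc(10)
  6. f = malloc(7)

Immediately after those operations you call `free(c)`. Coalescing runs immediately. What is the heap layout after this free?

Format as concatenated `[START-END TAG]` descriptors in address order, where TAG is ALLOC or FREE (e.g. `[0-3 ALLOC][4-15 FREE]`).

Op 1: a = malloc(14) -> a = 0; heap: [0-13 ALLOC][14-41 FREE]
Op 2: b = malloc(13) -> b = 14; heap: [0-13 ALLOC][14-26 ALLOC][27-41 FREE]
Op 3: c = malloc(13) -> c = 27; heap: [0-13 ALLOC][14-26 ALLOC][27-39 ALLOC][40-41 FREE]
Op 4: d = malloc(9) -> d = NULL; heap: [0-13 ALLOC][14-26 ALLOC][27-39 ALLOC][40-41 FREE]
Op 5: e = malloc(10) -> e = NULL; heap: [0-13 ALLOC][14-26 ALLOC][27-39 ALLOC][40-41 FREE]
Op 6: f = malloc(7) -> f = NULL; heap: [0-13 ALLOC][14-26 ALLOC][27-39 ALLOC][40-41 FREE]
free(c): c = 27 -> block [27-39 ALLOC]; mark free, coalesce with adjacent free neighbors -> [0-13 ALLOC][14-26 ALLOC][27-41 FREE]

Answer: [0-13 ALLOC][14-26 ALLOC][27-41 FREE]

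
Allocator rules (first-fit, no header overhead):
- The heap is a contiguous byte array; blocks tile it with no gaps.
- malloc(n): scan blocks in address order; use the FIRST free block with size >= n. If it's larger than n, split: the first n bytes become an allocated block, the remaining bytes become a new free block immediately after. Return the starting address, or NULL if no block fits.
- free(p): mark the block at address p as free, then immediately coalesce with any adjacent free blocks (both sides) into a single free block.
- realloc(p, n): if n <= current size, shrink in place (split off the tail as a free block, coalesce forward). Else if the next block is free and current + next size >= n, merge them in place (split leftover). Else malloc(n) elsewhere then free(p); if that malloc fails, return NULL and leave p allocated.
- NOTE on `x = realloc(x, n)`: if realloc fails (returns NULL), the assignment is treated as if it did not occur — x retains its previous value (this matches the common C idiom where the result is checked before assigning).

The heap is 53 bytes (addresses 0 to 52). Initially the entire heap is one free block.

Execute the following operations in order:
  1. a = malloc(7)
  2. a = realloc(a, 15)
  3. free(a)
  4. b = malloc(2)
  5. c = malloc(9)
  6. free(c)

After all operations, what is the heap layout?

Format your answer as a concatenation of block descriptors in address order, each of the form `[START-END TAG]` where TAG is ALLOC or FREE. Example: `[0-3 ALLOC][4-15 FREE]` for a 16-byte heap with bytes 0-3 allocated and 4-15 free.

Answer: [0-1 ALLOC][2-52 FREE]

Derivation:
Op 1: a = malloc(7) -> a = 0; heap: [0-6 ALLOC][7-52 FREE]
Op 2: a = realloc(a, 15) -> a = 0; heap: [0-14 ALLOC][15-52 FREE]
Op 3: free(a) -> (freed a); heap: [0-52 FREE]
Op 4: b = malloc(2) -> b = 0; heap: [0-1 ALLOC][2-52 FREE]
Op 5: c = malloc(9) -> c = 2; heap: [0-1 ALLOC][2-10 ALLOC][11-52 FREE]
Op 6: free(c) -> (freed c); heap: [0-1 ALLOC][2-52 FREE]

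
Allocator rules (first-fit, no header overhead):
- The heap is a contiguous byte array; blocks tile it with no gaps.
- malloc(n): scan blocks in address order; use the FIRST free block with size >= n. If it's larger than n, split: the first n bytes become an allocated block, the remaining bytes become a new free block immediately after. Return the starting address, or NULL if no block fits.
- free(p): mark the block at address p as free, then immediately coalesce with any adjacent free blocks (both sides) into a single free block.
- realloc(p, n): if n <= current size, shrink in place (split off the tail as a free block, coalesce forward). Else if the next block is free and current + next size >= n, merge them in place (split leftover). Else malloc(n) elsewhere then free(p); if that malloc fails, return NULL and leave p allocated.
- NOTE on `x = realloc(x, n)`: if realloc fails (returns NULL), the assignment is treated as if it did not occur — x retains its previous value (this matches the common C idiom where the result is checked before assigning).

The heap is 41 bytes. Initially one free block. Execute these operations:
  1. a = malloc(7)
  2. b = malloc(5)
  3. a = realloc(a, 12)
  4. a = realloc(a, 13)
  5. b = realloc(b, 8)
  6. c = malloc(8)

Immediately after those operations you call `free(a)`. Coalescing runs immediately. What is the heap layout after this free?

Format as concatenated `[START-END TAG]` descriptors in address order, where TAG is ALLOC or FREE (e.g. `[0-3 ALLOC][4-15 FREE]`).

Op 1: a = malloc(7) -> a = 0; heap: [0-6 ALLOC][7-40 FREE]
Op 2: b = malloc(5) -> b = 7; heap: [0-6 ALLOC][7-11 ALLOC][12-40 FREE]
Op 3: a = realloc(a, 12) -> a = 12; heap: [0-6 FREE][7-11 ALLOC][12-23 ALLOC][24-40 FREE]
Op 4: a = realloc(a, 13) -> a = 12; heap: [0-6 FREE][7-11 ALLOC][12-24 ALLOC][25-40 FREE]
Op 5: b = realloc(b, 8) -> b = 25; heap: [0-11 FREE][12-24 ALLOC][25-32 ALLOC][33-40 FREE]
Op 6: c = malloc(8) -> c = 0; heap: [0-7 ALLOC][8-11 FREE][12-24 ALLOC][25-32 ALLOC][33-40 FREE]
free(a): a = 12 -> block [12-24 ALLOC]; mark free, coalesce with adjacent free neighbors -> [0-7 ALLOC][8-24 FREE][25-32 ALLOC][33-40 FREE]

Answer: [0-7 ALLOC][8-24 FREE][25-32 ALLOC][33-40 FREE]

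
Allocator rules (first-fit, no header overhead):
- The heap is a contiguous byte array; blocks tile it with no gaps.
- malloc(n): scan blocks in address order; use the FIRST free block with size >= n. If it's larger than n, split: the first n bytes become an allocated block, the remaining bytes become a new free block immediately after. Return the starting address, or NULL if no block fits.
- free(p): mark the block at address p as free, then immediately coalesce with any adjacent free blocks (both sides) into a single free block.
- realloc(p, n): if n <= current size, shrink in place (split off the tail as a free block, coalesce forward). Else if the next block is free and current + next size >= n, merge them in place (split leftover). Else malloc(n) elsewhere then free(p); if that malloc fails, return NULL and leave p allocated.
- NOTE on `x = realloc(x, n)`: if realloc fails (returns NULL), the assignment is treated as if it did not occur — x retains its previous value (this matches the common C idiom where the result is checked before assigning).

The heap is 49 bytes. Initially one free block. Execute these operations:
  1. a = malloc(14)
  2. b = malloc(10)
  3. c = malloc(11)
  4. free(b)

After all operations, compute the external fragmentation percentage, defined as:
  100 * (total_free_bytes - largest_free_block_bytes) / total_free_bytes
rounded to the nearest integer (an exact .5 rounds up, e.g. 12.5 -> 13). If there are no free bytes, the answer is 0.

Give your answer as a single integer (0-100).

Op 1: a = malloc(14) -> a = 0; heap: [0-13 ALLOC][14-48 FREE]
Op 2: b = malloc(10) -> b = 14; heap: [0-13 ALLOC][14-23 ALLOC][24-48 FREE]
Op 3: c = malloc(11) -> c = 24; heap: [0-13 ALLOC][14-23 ALLOC][24-34 ALLOC][35-48 FREE]
Op 4: free(b) -> (freed b); heap: [0-13 ALLOC][14-23 FREE][24-34 ALLOC][35-48 FREE]
Free blocks: [10 14] total_free=24 largest=14 -> 100*(24-14)/24 = 1000/24 ≈ 41.667 -> rounds to 42

Answer: 42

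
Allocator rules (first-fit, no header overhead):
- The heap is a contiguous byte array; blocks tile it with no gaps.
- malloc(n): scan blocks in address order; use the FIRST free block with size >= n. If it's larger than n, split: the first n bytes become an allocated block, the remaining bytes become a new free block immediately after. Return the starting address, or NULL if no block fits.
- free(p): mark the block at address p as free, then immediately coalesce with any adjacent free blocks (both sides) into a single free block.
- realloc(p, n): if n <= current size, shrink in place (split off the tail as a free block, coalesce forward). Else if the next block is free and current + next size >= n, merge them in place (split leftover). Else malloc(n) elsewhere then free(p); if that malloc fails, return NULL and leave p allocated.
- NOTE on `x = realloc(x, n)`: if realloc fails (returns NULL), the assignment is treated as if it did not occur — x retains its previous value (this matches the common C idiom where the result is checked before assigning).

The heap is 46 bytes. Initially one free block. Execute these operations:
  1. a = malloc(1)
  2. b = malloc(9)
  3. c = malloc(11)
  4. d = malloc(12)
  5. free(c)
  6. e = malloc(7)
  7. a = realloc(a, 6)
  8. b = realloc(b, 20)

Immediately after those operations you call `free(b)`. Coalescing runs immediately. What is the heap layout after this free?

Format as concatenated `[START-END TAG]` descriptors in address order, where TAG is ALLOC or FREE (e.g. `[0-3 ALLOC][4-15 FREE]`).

Op 1: a = malloc(1) -> a = 0; heap: [0-0 ALLOC][1-45 FREE]
Op 2: b = malloc(9) -> b = 1; heap: [0-0 ALLOC][1-9 ALLOC][10-45 FREE]
Op 3: c = malloc(11) -> c = 10; heap: [0-0 ALLOC][1-9 ALLOC][10-20 ALLOC][21-45 FREE]
Op 4: d = malloc(12) -> d = 21; heap: [0-0 ALLOC][1-9 ALLOC][10-20 ALLOC][21-32 ALLOC][33-45 FREE]
Op 5: free(c) -> (freed c); heap: [0-0 ALLOC][1-9 ALLOC][10-20 FREE][21-32 ALLOC][33-45 FREE]
Op 6: e = malloc(7) -> e = 10; heap: [0-0 ALLOC][1-9 ALLOC][10-16 ALLOC][17-20 FREE][21-32 ALLOC][33-45 FREE]
Op 7: a = realloc(a, 6) -> a = 33; heap: [0-0 FREE][1-9 ALLOC][10-16 ALLOC][17-20 FREE][21-32 ALLOC][33-38 ALLOC][39-45 FREE]
Op 8: b = realloc(b, 20) -> NULL (b unchanged); heap: [0-0 FREE][1-9 ALLOC][10-16 ALLOC][17-20 FREE][21-32 ALLOC][33-38 ALLOC][39-45 FREE]
free(b): b = 1 -> block [1-9 ALLOC]; mark free, coalesce with adjacent free neighbors -> [0-9 FREE][10-16 ALLOC][17-20 FREE][21-32 ALLOC][33-38 ALLOC][39-45 FREE]

Answer: [0-9 FREE][10-16 ALLOC][17-20 FREE][21-32 ALLOC][33-38 ALLOC][39-45 FREE]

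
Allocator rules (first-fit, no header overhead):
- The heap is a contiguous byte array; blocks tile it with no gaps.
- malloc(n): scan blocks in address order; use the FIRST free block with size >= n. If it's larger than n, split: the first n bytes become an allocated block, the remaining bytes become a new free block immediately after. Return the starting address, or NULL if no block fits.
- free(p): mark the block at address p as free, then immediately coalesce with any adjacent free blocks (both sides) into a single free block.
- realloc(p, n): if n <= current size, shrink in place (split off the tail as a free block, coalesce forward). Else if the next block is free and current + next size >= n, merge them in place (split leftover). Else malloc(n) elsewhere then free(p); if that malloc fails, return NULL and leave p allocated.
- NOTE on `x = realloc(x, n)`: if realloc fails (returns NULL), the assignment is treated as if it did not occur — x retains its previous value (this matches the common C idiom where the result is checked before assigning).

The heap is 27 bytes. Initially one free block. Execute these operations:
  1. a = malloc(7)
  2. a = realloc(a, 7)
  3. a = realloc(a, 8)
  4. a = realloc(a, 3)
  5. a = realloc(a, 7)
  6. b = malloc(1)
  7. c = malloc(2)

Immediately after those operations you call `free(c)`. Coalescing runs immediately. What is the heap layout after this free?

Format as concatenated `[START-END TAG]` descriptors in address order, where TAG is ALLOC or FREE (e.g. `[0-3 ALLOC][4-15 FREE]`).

Answer: [0-6 ALLOC][7-7 ALLOC][8-26 FREE]

Derivation:
Op 1: a = malloc(7) -> a = 0; heap: [0-6 ALLOC][7-26 FREE]
Op 2: a = realloc(a, 7) -> a = 0; heap: [0-6 ALLOC][7-26 FREE]
Op 3: a = realloc(a, 8) -> a = 0; heap: [0-7 ALLOC][8-26 FREE]
Op 4: a = realloc(a, 3) -> a = 0; heap: [0-2 ALLOC][3-26 FREE]
Op 5: a = realloc(a, 7) -> a = 0; heap: [0-6 ALLOC][7-26 FREE]
Op 6: b = malloc(1) -> b = 7; heap: [0-6 ALLOC][7-7 ALLOC][8-26 FREE]
Op 7: c = malloc(2) -> c = 8; heap: [0-6 ALLOC][7-7 ALLOC][8-9 ALLOC][10-26 FREE]
free(c): c = 8 -> block [8-9 ALLOC]; mark free, coalesce with adjacent free neighbors -> [0-6 ALLOC][7-7 ALLOC][8-26 FREE]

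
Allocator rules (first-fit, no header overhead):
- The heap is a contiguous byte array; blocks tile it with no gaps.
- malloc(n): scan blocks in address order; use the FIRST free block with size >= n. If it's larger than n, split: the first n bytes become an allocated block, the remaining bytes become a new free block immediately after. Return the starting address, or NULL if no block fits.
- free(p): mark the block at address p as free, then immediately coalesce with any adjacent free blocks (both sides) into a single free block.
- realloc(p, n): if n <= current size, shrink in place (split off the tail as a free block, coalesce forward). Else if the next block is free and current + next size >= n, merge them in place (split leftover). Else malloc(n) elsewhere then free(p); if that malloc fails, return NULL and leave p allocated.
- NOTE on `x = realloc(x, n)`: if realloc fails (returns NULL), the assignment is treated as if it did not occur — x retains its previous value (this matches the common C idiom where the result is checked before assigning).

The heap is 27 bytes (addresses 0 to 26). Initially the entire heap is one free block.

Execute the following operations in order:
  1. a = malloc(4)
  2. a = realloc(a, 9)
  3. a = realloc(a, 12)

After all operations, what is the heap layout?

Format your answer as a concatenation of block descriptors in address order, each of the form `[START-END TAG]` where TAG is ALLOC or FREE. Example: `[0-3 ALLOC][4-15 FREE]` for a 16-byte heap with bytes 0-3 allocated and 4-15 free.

Answer: [0-11 ALLOC][12-26 FREE]

Derivation:
Op 1: a = malloc(4) -> a = 0; heap: [0-3 ALLOC][4-26 FREE]
Op 2: a = realloc(a, 9) -> a = 0; heap: [0-8 ALLOC][9-26 FREE]
Op 3: a = realloc(a, 12) -> a = 0; heap: [0-11 ALLOC][12-26 FREE]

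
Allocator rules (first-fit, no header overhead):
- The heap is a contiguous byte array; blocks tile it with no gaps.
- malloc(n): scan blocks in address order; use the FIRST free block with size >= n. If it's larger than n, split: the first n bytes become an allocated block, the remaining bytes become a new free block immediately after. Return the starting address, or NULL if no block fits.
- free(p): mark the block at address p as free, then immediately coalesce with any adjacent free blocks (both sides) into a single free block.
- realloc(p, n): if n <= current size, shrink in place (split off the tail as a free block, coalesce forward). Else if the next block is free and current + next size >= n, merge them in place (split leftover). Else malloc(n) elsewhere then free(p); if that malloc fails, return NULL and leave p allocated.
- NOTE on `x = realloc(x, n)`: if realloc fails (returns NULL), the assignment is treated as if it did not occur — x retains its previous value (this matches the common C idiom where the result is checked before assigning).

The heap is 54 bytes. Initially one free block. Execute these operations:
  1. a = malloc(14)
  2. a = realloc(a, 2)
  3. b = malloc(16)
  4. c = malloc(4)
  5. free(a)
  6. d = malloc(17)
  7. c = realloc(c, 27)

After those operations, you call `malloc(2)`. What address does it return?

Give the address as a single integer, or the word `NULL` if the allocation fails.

Answer: 0

Derivation:
Op 1: a = malloc(14) -> a = 0; heap: [0-13 ALLOC][14-53 FREE]
Op 2: a = realloc(a, 2) -> a = 0; heap: [0-1 ALLOC][2-53 FREE]
Op 3: b = malloc(16) -> b = 2; heap: [0-1 ALLOC][2-17 ALLOC][18-53 FREE]
Op 4: c = malloc(4) -> c = 18; heap: [0-1 ALLOC][2-17 ALLOC][18-21 ALLOC][22-53 FREE]
Op 5: free(a) -> (freed a); heap: [0-1 FREE][2-17 ALLOC][18-21 ALLOC][22-53 FREE]
Op 6: d = malloc(17) -> d = 22; heap: [0-1 FREE][2-17 ALLOC][18-21 ALLOC][22-38 ALLOC][39-53 FREE]
Op 7: c = realloc(c, 27) -> NULL (c unchanged); heap: [0-1 FREE][2-17 ALLOC][18-21 ALLOC][22-38 ALLOC][39-53 FREE]
malloc(2): first-fit scan over [0-1 FREE][2-17 ALLOC][18-21 ALLOC][22-38 ALLOC][39-53 FREE] -> 0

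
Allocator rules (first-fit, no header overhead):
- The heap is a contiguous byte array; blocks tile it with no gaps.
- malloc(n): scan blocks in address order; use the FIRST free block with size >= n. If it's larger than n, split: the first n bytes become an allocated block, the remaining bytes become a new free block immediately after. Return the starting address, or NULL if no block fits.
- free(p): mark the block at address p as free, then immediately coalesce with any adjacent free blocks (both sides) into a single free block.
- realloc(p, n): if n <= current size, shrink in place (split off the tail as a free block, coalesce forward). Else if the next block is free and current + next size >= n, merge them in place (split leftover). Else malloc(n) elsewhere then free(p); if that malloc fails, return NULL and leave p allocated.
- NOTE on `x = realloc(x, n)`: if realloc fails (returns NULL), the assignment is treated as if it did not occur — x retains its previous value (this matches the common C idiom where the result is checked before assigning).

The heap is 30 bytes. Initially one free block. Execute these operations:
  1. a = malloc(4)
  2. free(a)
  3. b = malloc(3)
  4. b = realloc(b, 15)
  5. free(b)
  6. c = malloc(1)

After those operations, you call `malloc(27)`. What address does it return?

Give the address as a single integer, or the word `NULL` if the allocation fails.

Op 1: a = malloc(4) -> a = 0; heap: [0-3 ALLOC][4-29 FREE]
Op 2: free(a) -> (freed a); heap: [0-29 FREE]
Op 3: b = malloc(3) -> b = 0; heap: [0-2 ALLOC][3-29 FREE]
Op 4: b = realloc(b, 15) -> b = 0; heap: [0-14 ALLOC][15-29 FREE]
Op 5: free(b) -> (freed b); heap: [0-29 FREE]
Op 6: c = malloc(1) -> c = 0; heap: [0-0 ALLOC][1-29 FREE]
malloc(27): first-fit scan over [0-0 ALLOC][1-29 FREE] -> 1

Answer: 1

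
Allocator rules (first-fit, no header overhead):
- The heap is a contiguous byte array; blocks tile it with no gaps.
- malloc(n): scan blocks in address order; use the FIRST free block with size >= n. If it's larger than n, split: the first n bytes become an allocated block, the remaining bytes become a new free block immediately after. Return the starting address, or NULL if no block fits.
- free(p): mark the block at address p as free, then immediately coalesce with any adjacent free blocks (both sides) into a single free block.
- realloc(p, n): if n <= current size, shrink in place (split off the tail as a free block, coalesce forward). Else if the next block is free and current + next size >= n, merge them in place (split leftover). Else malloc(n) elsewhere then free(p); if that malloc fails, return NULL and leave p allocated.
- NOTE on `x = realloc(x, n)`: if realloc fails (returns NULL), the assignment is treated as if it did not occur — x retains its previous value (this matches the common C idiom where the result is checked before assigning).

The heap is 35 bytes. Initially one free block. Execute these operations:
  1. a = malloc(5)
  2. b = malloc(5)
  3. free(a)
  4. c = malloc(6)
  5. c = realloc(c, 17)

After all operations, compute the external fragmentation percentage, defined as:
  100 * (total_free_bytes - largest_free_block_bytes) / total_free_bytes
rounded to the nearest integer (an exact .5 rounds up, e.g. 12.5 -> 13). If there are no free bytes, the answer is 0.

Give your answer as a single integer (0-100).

Op 1: a = malloc(5) -> a = 0; heap: [0-4 ALLOC][5-34 FREE]
Op 2: b = malloc(5) -> b = 5; heap: [0-4 ALLOC][5-9 ALLOC][10-34 FREE]
Op 3: free(a) -> (freed a); heap: [0-4 FREE][5-9 ALLOC][10-34 FREE]
Op 4: c = malloc(6) -> c = 10; heap: [0-4 FREE][5-9 ALLOC][10-15 ALLOC][16-34 FREE]
Op 5: c = realloc(c, 17) -> c = 10; heap: [0-4 FREE][5-9 ALLOC][10-26 ALLOC][27-34 FREE]
Free blocks: [5 8] total_free=13 largest=8 -> 100*(13-8)/13 = 500/13 ≈ 38.462 -> rounds to 38

Answer: 38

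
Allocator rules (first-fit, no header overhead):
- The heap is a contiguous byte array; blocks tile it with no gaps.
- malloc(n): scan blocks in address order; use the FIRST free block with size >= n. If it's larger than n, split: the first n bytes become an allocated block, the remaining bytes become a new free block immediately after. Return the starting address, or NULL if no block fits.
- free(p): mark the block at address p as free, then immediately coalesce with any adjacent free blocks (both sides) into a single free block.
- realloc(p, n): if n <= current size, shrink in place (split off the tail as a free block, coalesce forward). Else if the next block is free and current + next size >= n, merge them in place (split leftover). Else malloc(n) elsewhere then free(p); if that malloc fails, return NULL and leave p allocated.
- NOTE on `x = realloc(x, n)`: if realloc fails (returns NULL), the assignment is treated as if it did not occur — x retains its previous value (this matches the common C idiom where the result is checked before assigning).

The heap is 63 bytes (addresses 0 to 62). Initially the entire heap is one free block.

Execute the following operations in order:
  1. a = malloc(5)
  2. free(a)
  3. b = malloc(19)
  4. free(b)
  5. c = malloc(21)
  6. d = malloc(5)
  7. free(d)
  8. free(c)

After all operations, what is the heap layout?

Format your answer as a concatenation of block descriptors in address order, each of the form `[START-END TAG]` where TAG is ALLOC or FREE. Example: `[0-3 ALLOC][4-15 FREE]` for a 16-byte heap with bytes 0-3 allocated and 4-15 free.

Op 1: a = malloc(5) -> a = 0; heap: [0-4 ALLOC][5-62 FREE]
Op 2: free(a) -> (freed a); heap: [0-62 FREE]
Op 3: b = malloc(19) -> b = 0; heap: [0-18 ALLOC][19-62 FREE]
Op 4: free(b) -> (freed b); heap: [0-62 FREE]
Op 5: c = malloc(21) -> c = 0; heap: [0-20 ALLOC][21-62 FREE]
Op 6: d = malloc(5) -> d = 21; heap: [0-20 ALLOC][21-25 ALLOC][26-62 FREE]
Op 7: free(d) -> (freed d); heap: [0-20 ALLOC][21-62 FREE]
Op 8: free(c) -> (freed c); heap: [0-62 FREE]

Answer: [0-62 FREE]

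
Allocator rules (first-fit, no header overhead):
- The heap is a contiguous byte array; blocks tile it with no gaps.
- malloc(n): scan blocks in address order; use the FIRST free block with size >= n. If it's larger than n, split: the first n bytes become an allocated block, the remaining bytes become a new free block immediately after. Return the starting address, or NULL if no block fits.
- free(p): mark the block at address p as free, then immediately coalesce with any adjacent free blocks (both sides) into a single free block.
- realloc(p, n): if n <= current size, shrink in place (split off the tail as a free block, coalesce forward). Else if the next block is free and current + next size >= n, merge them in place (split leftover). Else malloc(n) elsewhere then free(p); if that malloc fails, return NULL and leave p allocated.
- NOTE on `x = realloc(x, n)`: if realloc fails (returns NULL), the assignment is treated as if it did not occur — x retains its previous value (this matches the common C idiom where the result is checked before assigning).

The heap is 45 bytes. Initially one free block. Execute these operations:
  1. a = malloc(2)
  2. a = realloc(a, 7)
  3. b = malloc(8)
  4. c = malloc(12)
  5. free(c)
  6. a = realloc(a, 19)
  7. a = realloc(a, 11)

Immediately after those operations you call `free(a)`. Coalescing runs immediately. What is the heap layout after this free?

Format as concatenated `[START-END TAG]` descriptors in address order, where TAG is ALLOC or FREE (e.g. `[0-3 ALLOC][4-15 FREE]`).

Op 1: a = malloc(2) -> a = 0; heap: [0-1 ALLOC][2-44 FREE]
Op 2: a = realloc(a, 7) -> a = 0; heap: [0-6 ALLOC][7-44 FREE]
Op 3: b = malloc(8) -> b = 7; heap: [0-6 ALLOC][7-14 ALLOC][15-44 FREE]
Op 4: c = malloc(12) -> c = 15; heap: [0-6 ALLOC][7-14 ALLOC][15-26 ALLOC][27-44 FREE]
Op 5: free(c) -> (freed c); heap: [0-6 ALLOC][7-14 ALLOC][15-44 FREE]
Op 6: a = realloc(a, 19) -> a = 15; heap: [0-6 FREE][7-14 ALLOC][15-33 ALLOC][34-44 FREE]
Op 7: a = realloc(a, 11) -> a = 15; heap: [0-6 FREE][7-14 ALLOC][15-25 ALLOC][26-44 FREE]
free(a): a = 15 -> block [15-25 ALLOC]; mark free, coalesce with adjacent free neighbors -> [0-6 FREE][7-14 ALLOC][15-44 FREE]

Answer: [0-6 FREE][7-14 ALLOC][15-44 FREE]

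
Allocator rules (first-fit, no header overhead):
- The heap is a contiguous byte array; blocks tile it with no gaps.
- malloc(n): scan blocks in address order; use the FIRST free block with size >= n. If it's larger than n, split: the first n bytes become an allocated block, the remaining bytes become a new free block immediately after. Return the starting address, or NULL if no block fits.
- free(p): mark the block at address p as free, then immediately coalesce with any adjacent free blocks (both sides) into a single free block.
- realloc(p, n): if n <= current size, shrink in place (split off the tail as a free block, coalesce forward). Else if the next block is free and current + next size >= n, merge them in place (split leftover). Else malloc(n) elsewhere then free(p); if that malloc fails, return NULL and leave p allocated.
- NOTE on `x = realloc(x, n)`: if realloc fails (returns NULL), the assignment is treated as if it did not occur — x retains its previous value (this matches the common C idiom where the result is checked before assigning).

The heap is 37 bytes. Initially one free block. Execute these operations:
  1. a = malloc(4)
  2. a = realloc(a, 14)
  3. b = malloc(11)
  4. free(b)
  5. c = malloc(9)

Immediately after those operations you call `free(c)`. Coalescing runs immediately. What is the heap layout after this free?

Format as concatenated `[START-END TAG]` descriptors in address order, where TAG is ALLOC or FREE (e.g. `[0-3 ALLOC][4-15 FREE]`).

Op 1: a = malloc(4) -> a = 0; heap: [0-3 ALLOC][4-36 FREE]
Op 2: a = realloc(a, 14) -> a = 0; heap: [0-13 ALLOC][14-36 FREE]
Op 3: b = malloc(11) -> b = 14; heap: [0-13 ALLOC][14-24 ALLOC][25-36 FREE]
Op 4: free(b) -> (freed b); heap: [0-13 ALLOC][14-36 FREE]
Op 5: c = malloc(9) -> c = 14; heap: [0-13 ALLOC][14-22 ALLOC][23-36 FREE]
free(c): c = 14 -> block [14-22 ALLOC]; mark free, coalesce with adjacent free neighbors -> [0-13 ALLOC][14-36 FREE]

Answer: [0-13 ALLOC][14-36 FREE]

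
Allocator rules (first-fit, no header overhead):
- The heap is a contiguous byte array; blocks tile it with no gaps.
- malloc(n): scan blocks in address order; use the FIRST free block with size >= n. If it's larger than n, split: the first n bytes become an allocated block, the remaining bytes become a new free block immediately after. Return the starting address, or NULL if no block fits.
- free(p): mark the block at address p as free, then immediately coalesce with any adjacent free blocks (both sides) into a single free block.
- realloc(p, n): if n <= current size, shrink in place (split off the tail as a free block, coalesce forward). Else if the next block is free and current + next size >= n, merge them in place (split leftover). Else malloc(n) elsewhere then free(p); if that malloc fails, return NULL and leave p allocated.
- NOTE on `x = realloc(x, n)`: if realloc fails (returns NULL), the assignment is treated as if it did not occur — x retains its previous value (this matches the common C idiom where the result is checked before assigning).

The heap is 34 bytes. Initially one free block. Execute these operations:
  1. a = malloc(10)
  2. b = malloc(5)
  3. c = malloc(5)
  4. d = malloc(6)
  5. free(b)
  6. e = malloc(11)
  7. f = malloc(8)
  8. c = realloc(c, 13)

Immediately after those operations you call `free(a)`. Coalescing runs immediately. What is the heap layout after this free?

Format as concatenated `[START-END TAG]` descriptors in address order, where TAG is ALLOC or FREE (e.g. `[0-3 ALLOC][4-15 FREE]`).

Answer: [0-14 FREE][15-19 ALLOC][20-25 ALLOC][26-33 ALLOC]

Derivation:
Op 1: a = malloc(10) -> a = 0; heap: [0-9 ALLOC][10-33 FREE]
Op 2: b = malloc(5) -> b = 10; heap: [0-9 ALLOC][10-14 ALLOC][15-33 FREE]
Op 3: c = malloc(5) -> c = 15; heap: [0-9 ALLOC][10-14 ALLOC][15-19 ALLOC][20-33 FREE]
Op 4: d = malloc(6) -> d = 20; heap: [0-9 ALLOC][10-14 ALLOC][15-19 ALLOC][20-25 ALLOC][26-33 FREE]
Op 5: free(b) -> (freed b); heap: [0-9 ALLOC][10-14 FREE][15-19 ALLOC][20-25 ALLOC][26-33 FREE]
Op 6: e = malloc(11) -> e = NULL; heap: [0-9 ALLOC][10-14 FREE][15-19 ALLOC][20-25 ALLOC][26-33 FREE]
Op 7: f = malloc(8) -> f = 26; heap: [0-9 ALLOC][10-14 FREE][15-19 ALLOC][20-25 ALLOC][26-33 ALLOC]
Op 8: c = realloc(c, 13) -> NULL (c unchanged); heap: [0-9 ALLOC][10-14 FREE][15-19 ALLOC][20-25 ALLOC][26-33 ALLOC]
free(a): a = 0 -> block [0-9 ALLOC]; mark free, coalesce with adjacent free neighbors -> [0-14 FREE][15-19 ALLOC][20-25 ALLOC][26-33 ALLOC]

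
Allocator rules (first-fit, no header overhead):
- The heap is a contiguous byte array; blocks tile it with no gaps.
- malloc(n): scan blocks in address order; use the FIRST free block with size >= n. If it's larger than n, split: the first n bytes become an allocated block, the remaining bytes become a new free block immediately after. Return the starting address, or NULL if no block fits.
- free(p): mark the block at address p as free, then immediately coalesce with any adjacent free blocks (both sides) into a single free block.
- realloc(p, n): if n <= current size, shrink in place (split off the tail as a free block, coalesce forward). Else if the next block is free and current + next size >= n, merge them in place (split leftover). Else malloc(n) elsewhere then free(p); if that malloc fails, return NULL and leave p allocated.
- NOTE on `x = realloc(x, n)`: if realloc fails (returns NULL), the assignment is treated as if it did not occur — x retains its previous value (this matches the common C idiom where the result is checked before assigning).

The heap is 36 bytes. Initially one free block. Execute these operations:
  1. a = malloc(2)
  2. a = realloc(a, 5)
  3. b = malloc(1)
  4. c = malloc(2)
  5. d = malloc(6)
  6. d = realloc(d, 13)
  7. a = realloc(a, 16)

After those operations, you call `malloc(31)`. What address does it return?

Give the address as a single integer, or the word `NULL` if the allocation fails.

Op 1: a = malloc(2) -> a = 0; heap: [0-1 ALLOC][2-35 FREE]
Op 2: a = realloc(a, 5) -> a = 0; heap: [0-4 ALLOC][5-35 FREE]
Op 3: b = malloc(1) -> b = 5; heap: [0-4 ALLOC][5-5 ALLOC][6-35 FREE]
Op 4: c = malloc(2) -> c = 6; heap: [0-4 ALLOC][5-5 ALLOC][6-7 ALLOC][8-35 FREE]
Op 5: d = malloc(6) -> d = 8; heap: [0-4 ALLOC][5-5 ALLOC][6-7 ALLOC][8-13 ALLOC][14-35 FREE]
Op 6: d = realloc(d, 13) -> d = 8; heap: [0-4 ALLOC][5-5 ALLOC][6-7 ALLOC][8-20 ALLOC][21-35 FREE]
Op 7: a = realloc(a, 16) -> NULL (a unchanged); heap: [0-4 ALLOC][5-5 ALLOC][6-7 ALLOC][8-20 ALLOC][21-35 FREE]
malloc(31): first-fit scan over [0-4 ALLOC][5-5 ALLOC][6-7 ALLOC][8-20 ALLOC][21-35 FREE] -> NULL

Answer: NULL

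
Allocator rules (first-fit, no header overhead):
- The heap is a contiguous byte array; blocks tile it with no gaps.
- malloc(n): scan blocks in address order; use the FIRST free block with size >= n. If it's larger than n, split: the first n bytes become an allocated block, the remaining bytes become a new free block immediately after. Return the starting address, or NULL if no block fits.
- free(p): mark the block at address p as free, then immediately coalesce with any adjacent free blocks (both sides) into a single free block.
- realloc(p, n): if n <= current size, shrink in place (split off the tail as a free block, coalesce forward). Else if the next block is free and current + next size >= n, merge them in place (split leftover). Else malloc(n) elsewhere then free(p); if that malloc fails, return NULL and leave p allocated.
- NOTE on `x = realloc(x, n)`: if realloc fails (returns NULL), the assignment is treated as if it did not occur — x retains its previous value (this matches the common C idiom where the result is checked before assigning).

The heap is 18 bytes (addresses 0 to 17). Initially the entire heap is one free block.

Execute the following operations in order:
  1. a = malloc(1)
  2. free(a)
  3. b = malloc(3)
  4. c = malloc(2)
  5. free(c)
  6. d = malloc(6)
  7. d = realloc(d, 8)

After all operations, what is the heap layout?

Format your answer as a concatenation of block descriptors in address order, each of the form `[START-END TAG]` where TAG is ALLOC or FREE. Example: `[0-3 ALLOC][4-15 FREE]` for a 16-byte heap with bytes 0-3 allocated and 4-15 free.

Op 1: a = malloc(1) -> a = 0; heap: [0-0 ALLOC][1-17 FREE]
Op 2: free(a) -> (freed a); heap: [0-17 FREE]
Op 3: b = malloc(3) -> b = 0; heap: [0-2 ALLOC][3-17 FREE]
Op 4: c = malloc(2) -> c = 3; heap: [0-2 ALLOC][3-4 ALLOC][5-17 FREE]
Op 5: free(c) -> (freed c); heap: [0-2 ALLOC][3-17 FREE]
Op 6: d = malloc(6) -> d = 3; heap: [0-2 ALLOC][3-8 ALLOC][9-17 FREE]
Op 7: d = realloc(d, 8) -> d = 3; heap: [0-2 ALLOC][3-10 ALLOC][11-17 FREE]

Answer: [0-2 ALLOC][3-10 ALLOC][11-17 FREE]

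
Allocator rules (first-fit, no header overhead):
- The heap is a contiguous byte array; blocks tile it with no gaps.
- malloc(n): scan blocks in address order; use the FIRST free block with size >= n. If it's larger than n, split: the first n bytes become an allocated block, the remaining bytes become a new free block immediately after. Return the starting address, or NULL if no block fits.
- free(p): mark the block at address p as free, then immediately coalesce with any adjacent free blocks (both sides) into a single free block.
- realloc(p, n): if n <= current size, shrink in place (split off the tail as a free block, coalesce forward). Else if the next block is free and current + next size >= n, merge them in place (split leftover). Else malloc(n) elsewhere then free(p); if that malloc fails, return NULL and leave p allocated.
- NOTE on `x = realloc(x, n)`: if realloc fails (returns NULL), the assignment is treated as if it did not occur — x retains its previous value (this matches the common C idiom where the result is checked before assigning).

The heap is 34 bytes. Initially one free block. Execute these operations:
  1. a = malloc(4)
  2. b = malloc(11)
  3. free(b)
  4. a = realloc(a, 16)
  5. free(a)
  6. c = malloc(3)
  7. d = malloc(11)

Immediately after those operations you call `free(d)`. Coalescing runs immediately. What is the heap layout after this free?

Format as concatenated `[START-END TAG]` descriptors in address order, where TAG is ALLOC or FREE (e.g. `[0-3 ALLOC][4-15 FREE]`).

Op 1: a = malloc(4) -> a = 0; heap: [0-3 ALLOC][4-33 FREE]
Op 2: b = malloc(11) -> b = 4; heap: [0-3 ALLOC][4-14 ALLOC][15-33 FREE]
Op 3: free(b) -> (freed b); heap: [0-3 ALLOC][4-33 FREE]
Op 4: a = realloc(a, 16) -> a = 0; heap: [0-15 ALLOC][16-33 FREE]
Op 5: free(a) -> (freed a); heap: [0-33 FREE]
Op 6: c = malloc(3) -> c = 0; heap: [0-2 ALLOC][3-33 FREE]
Op 7: d = malloc(11) -> d = 3; heap: [0-2 ALLOC][3-13 ALLOC][14-33 FREE]
free(d): d = 3 -> block [3-13 ALLOC]; mark free, coalesce with adjacent free neighbors -> [0-2 ALLOC][3-33 FREE]

Answer: [0-2 ALLOC][3-33 FREE]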